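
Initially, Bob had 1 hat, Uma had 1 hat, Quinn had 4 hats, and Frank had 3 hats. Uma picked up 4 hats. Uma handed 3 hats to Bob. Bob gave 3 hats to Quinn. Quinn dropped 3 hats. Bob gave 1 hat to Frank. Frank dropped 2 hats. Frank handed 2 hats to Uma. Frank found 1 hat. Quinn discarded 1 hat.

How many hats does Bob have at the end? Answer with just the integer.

Answer: 0

Derivation:
Tracking counts step by step:
Start: Bob=1, Uma=1, Quinn=4, Frank=3
Event 1 (Uma +4): Uma: 1 -> 5. State: Bob=1, Uma=5, Quinn=4, Frank=3
Event 2 (Uma -> Bob, 3): Uma: 5 -> 2, Bob: 1 -> 4. State: Bob=4, Uma=2, Quinn=4, Frank=3
Event 3 (Bob -> Quinn, 3): Bob: 4 -> 1, Quinn: 4 -> 7. State: Bob=1, Uma=2, Quinn=7, Frank=3
Event 4 (Quinn -3): Quinn: 7 -> 4. State: Bob=1, Uma=2, Quinn=4, Frank=3
Event 5 (Bob -> Frank, 1): Bob: 1 -> 0, Frank: 3 -> 4. State: Bob=0, Uma=2, Quinn=4, Frank=4
Event 6 (Frank -2): Frank: 4 -> 2. State: Bob=0, Uma=2, Quinn=4, Frank=2
Event 7 (Frank -> Uma, 2): Frank: 2 -> 0, Uma: 2 -> 4. State: Bob=0, Uma=4, Quinn=4, Frank=0
Event 8 (Frank +1): Frank: 0 -> 1. State: Bob=0, Uma=4, Quinn=4, Frank=1
Event 9 (Quinn -1): Quinn: 4 -> 3. State: Bob=0, Uma=4, Quinn=3, Frank=1

Bob's final count: 0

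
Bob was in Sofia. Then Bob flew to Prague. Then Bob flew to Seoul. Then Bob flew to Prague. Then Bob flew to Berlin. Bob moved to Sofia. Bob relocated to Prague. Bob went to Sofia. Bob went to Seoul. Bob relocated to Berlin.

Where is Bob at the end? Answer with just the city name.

Tracking Bob's location:
Start: Bob is in Sofia.
After move 1: Sofia -> Prague. Bob is in Prague.
After move 2: Prague -> Seoul. Bob is in Seoul.
After move 3: Seoul -> Prague. Bob is in Prague.
After move 4: Prague -> Berlin. Bob is in Berlin.
After move 5: Berlin -> Sofia. Bob is in Sofia.
After move 6: Sofia -> Prague. Bob is in Prague.
After move 7: Prague -> Sofia. Bob is in Sofia.
After move 8: Sofia -> Seoul. Bob is in Seoul.
After move 9: Seoul -> Berlin. Bob is in Berlin.

Answer: Berlin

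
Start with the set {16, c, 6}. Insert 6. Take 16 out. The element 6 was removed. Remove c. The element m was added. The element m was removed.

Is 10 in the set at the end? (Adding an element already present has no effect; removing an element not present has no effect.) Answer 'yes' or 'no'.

Tracking the set through each operation:
Start: {16, 6, c}
Event 1 (add 6): already present, no change. Set: {16, 6, c}
Event 2 (remove 16): removed. Set: {6, c}
Event 3 (remove 6): removed. Set: {c}
Event 4 (remove c): removed. Set: {}
Event 5 (add m): added. Set: {m}
Event 6 (remove m): removed. Set: {}

Final set: {} (size 0)
10 is NOT in the final set.

Answer: no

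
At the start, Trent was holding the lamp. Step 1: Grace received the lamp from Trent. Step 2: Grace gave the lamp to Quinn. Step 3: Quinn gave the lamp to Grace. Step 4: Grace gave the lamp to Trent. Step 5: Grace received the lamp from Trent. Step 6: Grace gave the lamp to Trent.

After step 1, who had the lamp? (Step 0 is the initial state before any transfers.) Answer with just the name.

Tracking the lamp holder through step 1:
After step 0 (start): Trent
After step 1: Grace

At step 1, the holder is Grace.

Answer: Grace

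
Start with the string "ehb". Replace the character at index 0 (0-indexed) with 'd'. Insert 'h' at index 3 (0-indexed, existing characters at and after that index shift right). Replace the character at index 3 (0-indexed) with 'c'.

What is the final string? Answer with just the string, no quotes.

Answer: dhbc

Derivation:
Applying each edit step by step:
Start: "ehb"
Op 1 (replace idx 0: 'e' -> 'd'): "ehb" -> "dhb"
Op 2 (insert 'h' at idx 3): "dhb" -> "dhbh"
Op 3 (replace idx 3: 'h' -> 'c'): "dhbh" -> "dhbc"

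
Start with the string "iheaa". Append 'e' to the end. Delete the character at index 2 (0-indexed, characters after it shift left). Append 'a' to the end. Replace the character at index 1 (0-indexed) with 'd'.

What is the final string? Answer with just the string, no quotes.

Applying each edit step by step:
Start: "iheaa"
Op 1 (append 'e'): "iheaa" -> "iheaae"
Op 2 (delete idx 2 = 'e'): "iheaae" -> "ihaae"
Op 3 (append 'a'): "ihaae" -> "ihaaea"
Op 4 (replace idx 1: 'h' -> 'd'): "ihaaea" -> "idaaea"

Answer: idaaea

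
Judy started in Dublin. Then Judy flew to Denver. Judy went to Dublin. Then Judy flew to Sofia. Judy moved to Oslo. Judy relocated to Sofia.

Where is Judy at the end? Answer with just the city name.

Answer: Sofia

Derivation:
Tracking Judy's location:
Start: Judy is in Dublin.
After move 1: Dublin -> Denver. Judy is in Denver.
After move 2: Denver -> Dublin. Judy is in Dublin.
After move 3: Dublin -> Sofia. Judy is in Sofia.
After move 4: Sofia -> Oslo. Judy is in Oslo.
After move 5: Oslo -> Sofia. Judy is in Sofia.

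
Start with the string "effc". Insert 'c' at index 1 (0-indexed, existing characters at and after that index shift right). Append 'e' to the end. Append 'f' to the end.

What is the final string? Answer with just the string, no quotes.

Applying each edit step by step:
Start: "effc"
Op 1 (insert 'c' at idx 1): "effc" -> "ecffc"
Op 2 (append 'e'): "ecffc" -> "ecffce"
Op 3 (append 'f'): "ecffce" -> "ecffcef"

Answer: ecffcef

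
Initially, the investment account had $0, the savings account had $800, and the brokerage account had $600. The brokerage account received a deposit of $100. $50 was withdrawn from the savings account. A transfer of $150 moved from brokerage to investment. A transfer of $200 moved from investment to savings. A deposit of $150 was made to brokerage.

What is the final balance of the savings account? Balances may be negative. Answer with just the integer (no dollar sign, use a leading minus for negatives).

Answer: 950

Derivation:
Tracking account balances step by step:
Start: investment=0, savings=800, brokerage=600
Event 1 (deposit 100 to brokerage): brokerage: 600 + 100 = 700. Balances: investment=0, savings=800, brokerage=700
Event 2 (withdraw 50 from savings): savings: 800 - 50 = 750. Balances: investment=0, savings=750, brokerage=700
Event 3 (transfer 150 brokerage -> investment): brokerage: 700 - 150 = 550, investment: 0 + 150 = 150. Balances: investment=150, savings=750, brokerage=550
Event 4 (transfer 200 investment -> savings): investment: 150 - 200 = -50, savings: 750 + 200 = 950. Balances: investment=-50, savings=950, brokerage=550
Event 5 (deposit 150 to brokerage): brokerage: 550 + 150 = 700. Balances: investment=-50, savings=950, brokerage=700

Final balance of savings: 950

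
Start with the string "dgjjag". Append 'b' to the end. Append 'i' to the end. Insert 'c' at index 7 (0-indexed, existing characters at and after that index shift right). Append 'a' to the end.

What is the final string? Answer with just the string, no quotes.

Applying each edit step by step:
Start: "dgjjag"
Op 1 (append 'b'): "dgjjag" -> "dgjjagb"
Op 2 (append 'i'): "dgjjagb" -> "dgjjagbi"
Op 3 (insert 'c' at idx 7): "dgjjagbi" -> "dgjjagbci"
Op 4 (append 'a'): "dgjjagbci" -> "dgjjagbcia"

Answer: dgjjagbcia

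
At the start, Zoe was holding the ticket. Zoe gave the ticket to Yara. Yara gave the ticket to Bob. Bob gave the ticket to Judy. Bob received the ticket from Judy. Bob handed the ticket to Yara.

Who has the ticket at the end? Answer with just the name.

Tracking the ticket through each event:
Start: Zoe has the ticket.
After event 1: Yara has the ticket.
After event 2: Bob has the ticket.
After event 3: Judy has the ticket.
After event 4: Bob has the ticket.
After event 5: Yara has the ticket.

Answer: Yara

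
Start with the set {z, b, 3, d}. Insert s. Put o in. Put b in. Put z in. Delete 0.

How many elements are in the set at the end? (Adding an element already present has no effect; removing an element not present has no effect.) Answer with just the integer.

Tracking the set through each operation:
Start: {3, b, d, z}
Event 1 (add s): added. Set: {3, b, d, s, z}
Event 2 (add o): added. Set: {3, b, d, o, s, z}
Event 3 (add b): already present, no change. Set: {3, b, d, o, s, z}
Event 4 (add z): already present, no change. Set: {3, b, d, o, s, z}
Event 5 (remove 0): not present, no change. Set: {3, b, d, o, s, z}

Final set: {3, b, d, o, s, z} (size 6)

Answer: 6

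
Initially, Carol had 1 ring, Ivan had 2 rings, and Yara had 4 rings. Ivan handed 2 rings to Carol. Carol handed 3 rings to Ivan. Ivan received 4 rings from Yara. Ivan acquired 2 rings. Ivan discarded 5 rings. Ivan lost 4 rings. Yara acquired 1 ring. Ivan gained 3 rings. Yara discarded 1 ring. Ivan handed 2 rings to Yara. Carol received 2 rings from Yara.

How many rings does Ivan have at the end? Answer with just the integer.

Tracking counts step by step:
Start: Carol=1, Ivan=2, Yara=4
Event 1 (Ivan -> Carol, 2): Ivan: 2 -> 0, Carol: 1 -> 3. State: Carol=3, Ivan=0, Yara=4
Event 2 (Carol -> Ivan, 3): Carol: 3 -> 0, Ivan: 0 -> 3. State: Carol=0, Ivan=3, Yara=4
Event 3 (Yara -> Ivan, 4): Yara: 4 -> 0, Ivan: 3 -> 7. State: Carol=0, Ivan=7, Yara=0
Event 4 (Ivan +2): Ivan: 7 -> 9. State: Carol=0, Ivan=9, Yara=0
Event 5 (Ivan -5): Ivan: 9 -> 4. State: Carol=0, Ivan=4, Yara=0
Event 6 (Ivan -4): Ivan: 4 -> 0. State: Carol=0, Ivan=0, Yara=0
Event 7 (Yara +1): Yara: 0 -> 1. State: Carol=0, Ivan=0, Yara=1
Event 8 (Ivan +3): Ivan: 0 -> 3. State: Carol=0, Ivan=3, Yara=1
Event 9 (Yara -1): Yara: 1 -> 0. State: Carol=0, Ivan=3, Yara=0
Event 10 (Ivan -> Yara, 2): Ivan: 3 -> 1, Yara: 0 -> 2. State: Carol=0, Ivan=1, Yara=2
Event 11 (Yara -> Carol, 2): Yara: 2 -> 0, Carol: 0 -> 2. State: Carol=2, Ivan=1, Yara=0

Ivan's final count: 1

Answer: 1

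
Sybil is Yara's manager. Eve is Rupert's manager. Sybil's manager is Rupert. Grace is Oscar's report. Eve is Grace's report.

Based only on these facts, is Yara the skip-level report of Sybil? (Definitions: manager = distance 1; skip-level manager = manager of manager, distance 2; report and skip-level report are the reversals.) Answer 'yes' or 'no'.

Answer: no

Derivation:
Reconstructing the manager chain from the given facts:
  Oscar -> Grace -> Eve -> Rupert -> Sybil -> Yara
(each arrow means 'manager of the next')
Positions in the chain (0 = top):
  position of Oscar: 0
  position of Grace: 1
  position of Eve: 2
  position of Rupert: 3
  position of Sybil: 4
  position of Yara: 5

Yara is at position 5, Sybil is at position 4; signed distance (j - i) = -1.
'skip-level report' requires j - i = -2. Actual distance is -1, so the relation does NOT hold.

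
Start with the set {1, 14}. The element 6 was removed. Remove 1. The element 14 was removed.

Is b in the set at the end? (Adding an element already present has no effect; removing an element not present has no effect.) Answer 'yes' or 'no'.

Answer: no

Derivation:
Tracking the set through each operation:
Start: {1, 14}
Event 1 (remove 6): not present, no change. Set: {1, 14}
Event 2 (remove 1): removed. Set: {14}
Event 3 (remove 14): removed. Set: {}

Final set: {} (size 0)
b is NOT in the final set.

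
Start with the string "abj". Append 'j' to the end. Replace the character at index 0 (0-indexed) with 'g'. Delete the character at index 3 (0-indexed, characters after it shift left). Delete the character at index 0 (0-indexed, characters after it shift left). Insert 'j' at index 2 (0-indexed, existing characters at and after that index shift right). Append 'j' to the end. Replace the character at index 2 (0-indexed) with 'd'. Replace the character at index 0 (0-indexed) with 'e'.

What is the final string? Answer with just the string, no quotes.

Applying each edit step by step:
Start: "abj"
Op 1 (append 'j'): "abj" -> "abjj"
Op 2 (replace idx 0: 'a' -> 'g'): "abjj" -> "gbjj"
Op 3 (delete idx 3 = 'j'): "gbjj" -> "gbj"
Op 4 (delete idx 0 = 'g'): "gbj" -> "bj"
Op 5 (insert 'j' at idx 2): "bj" -> "bjj"
Op 6 (append 'j'): "bjj" -> "bjjj"
Op 7 (replace idx 2: 'j' -> 'd'): "bjjj" -> "bjdj"
Op 8 (replace idx 0: 'b' -> 'e'): "bjdj" -> "ejdj"

Answer: ejdj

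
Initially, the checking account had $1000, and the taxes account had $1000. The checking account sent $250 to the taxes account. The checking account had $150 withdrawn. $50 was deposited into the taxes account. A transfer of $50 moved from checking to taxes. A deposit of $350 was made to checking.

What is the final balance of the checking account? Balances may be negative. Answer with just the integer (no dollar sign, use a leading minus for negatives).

Answer: 900

Derivation:
Tracking account balances step by step:
Start: checking=1000, taxes=1000
Event 1 (transfer 250 checking -> taxes): checking: 1000 - 250 = 750, taxes: 1000 + 250 = 1250. Balances: checking=750, taxes=1250
Event 2 (withdraw 150 from checking): checking: 750 - 150 = 600. Balances: checking=600, taxes=1250
Event 3 (deposit 50 to taxes): taxes: 1250 + 50 = 1300. Balances: checking=600, taxes=1300
Event 4 (transfer 50 checking -> taxes): checking: 600 - 50 = 550, taxes: 1300 + 50 = 1350. Balances: checking=550, taxes=1350
Event 5 (deposit 350 to checking): checking: 550 + 350 = 900. Balances: checking=900, taxes=1350

Final balance of checking: 900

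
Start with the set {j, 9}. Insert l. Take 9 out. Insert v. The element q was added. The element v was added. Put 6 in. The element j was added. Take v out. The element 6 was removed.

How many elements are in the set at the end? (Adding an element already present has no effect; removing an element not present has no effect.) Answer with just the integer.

Answer: 3

Derivation:
Tracking the set through each operation:
Start: {9, j}
Event 1 (add l): added. Set: {9, j, l}
Event 2 (remove 9): removed. Set: {j, l}
Event 3 (add v): added. Set: {j, l, v}
Event 4 (add q): added. Set: {j, l, q, v}
Event 5 (add v): already present, no change. Set: {j, l, q, v}
Event 6 (add 6): added. Set: {6, j, l, q, v}
Event 7 (add j): already present, no change. Set: {6, j, l, q, v}
Event 8 (remove v): removed. Set: {6, j, l, q}
Event 9 (remove 6): removed. Set: {j, l, q}

Final set: {j, l, q} (size 3)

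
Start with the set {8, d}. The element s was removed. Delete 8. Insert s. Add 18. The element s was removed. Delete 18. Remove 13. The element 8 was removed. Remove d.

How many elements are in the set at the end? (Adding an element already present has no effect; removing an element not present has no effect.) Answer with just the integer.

Tracking the set through each operation:
Start: {8, d}
Event 1 (remove s): not present, no change. Set: {8, d}
Event 2 (remove 8): removed. Set: {d}
Event 3 (add s): added. Set: {d, s}
Event 4 (add 18): added. Set: {18, d, s}
Event 5 (remove s): removed. Set: {18, d}
Event 6 (remove 18): removed. Set: {d}
Event 7 (remove 13): not present, no change. Set: {d}
Event 8 (remove 8): not present, no change. Set: {d}
Event 9 (remove d): removed. Set: {}

Final set: {} (size 0)

Answer: 0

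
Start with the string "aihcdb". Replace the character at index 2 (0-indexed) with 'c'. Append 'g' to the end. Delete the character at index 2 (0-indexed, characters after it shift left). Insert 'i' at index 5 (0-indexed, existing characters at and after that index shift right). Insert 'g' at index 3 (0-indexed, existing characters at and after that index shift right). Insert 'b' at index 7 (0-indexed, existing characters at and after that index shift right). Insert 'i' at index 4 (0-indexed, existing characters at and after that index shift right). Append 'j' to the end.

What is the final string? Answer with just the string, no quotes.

Applying each edit step by step:
Start: "aihcdb"
Op 1 (replace idx 2: 'h' -> 'c'): "aihcdb" -> "aiccdb"
Op 2 (append 'g'): "aiccdb" -> "aiccdbg"
Op 3 (delete idx 2 = 'c'): "aiccdbg" -> "aicdbg"
Op 4 (insert 'i' at idx 5): "aicdbg" -> "aicdbig"
Op 5 (insert 'g' at idx 3): "aicdbig" -> "aicgdbig"
Op 6 (insert 'b' at idx 7): "aicgdbig" -> "aicgdbibg"
Op 7 (insert 'i' at idx 4): "aicgdbibg" -> "aicgidbibg"
Op 8 (append 'j'): "aicgidbibg" -> "aicgidbibgj"

Answer: aicgidbibgj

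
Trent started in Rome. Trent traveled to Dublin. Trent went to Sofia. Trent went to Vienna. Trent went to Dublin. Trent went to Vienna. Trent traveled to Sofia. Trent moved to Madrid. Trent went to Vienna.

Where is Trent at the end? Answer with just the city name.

Tracking Trent's location:
Start: Trent is in Rome.
After move 1: Rome -> Dublin. Trent is in Dublin.
After move 2: Dublin -> Sofia. Trent is in Sofia.
After move 3: Sofia -> Vienna. Trent is in Vienna.
After move 4: Vienna -> Dublin. Trent is in Dublin.
After move 5: Dublin -> Vienna. Trent is in Vienna.
After move 6: Vienna -> Sofia. Trent is in Sofia.
After move 7: Sofia -> Madrid. Trent is in Madrid.
After move 8: Madrid -> Vienna. Trent is in Vienna.

Answer: Vienna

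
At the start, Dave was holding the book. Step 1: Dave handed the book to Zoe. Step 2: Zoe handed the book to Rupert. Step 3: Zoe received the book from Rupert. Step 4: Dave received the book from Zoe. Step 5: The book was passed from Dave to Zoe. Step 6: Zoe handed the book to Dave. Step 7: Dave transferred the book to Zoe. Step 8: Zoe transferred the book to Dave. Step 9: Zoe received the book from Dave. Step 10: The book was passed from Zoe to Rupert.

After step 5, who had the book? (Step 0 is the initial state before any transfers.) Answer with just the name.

Answer: Zoe

Derivation:
Tracking the book holder through step 5:
After step 0 (start): Dave
After step 1: Zoe
After step 2: Rupert
After step 3: Zoe
After step 4: Dave
After step 5: Zoe

At step 5, the holder is Zoe.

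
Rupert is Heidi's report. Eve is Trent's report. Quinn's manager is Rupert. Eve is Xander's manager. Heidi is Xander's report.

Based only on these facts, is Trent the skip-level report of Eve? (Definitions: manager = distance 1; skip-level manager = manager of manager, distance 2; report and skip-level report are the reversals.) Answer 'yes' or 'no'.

Answer: no

Derivation:
Reconstructing the manager chain from the given facts:
  Trent -> Eve -> Xander -> Heidi -> Rupert -> Quinn
(each arrow means 'manager of the next')
Positions in the chain (0 = top):
  position of Trent: 0
  position of Eve: 1
  position of Xander: 2
  position of Heidi: 3
  position of Rupert: 4
  position of Quinn: 5

Trent is at position 0, Eve is at position 1; signed distance (j - i) = 1.
'skip-level report' requires j - i = -2. Actual distance is 1, so the relation does NOT hold.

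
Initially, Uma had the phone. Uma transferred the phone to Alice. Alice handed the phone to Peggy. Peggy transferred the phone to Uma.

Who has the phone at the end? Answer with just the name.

Answer: Uma

Derivation:
Tracking the phone through each event:
Start: Uma has the phone.
After event 1: Alice has the phone.
After event 2: Peggy has the phone.
After event 3: Uma has the phone.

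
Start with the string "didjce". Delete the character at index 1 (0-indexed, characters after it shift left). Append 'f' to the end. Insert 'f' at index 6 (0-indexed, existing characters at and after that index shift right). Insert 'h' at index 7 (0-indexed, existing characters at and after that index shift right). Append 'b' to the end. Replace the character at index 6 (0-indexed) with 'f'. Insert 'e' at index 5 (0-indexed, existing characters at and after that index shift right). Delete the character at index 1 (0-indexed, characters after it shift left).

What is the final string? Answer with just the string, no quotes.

Answer: djceeffhb

Derivation:
Applying each edit step by step:
Start: "didjce"
Op 1 (delete idx 1 = 'i'): "didjce" -> "ddjce"
Op 2 (append 'f'): "ddjce" -> "ddjcef"
Op 3 (insert 'f' at idx 6): "ddjcef" -> "ddjceff"
Op 4 (insert 'h' at idx 7): "ddjceff" -> "ddjceffh"
Op 5 (append 'b'): "ddjceffh" -> "ddjceffhb"
Op 6 (replace idx 6: 'f' -> 'f'): "ddjceffhb" -> "ddjceffhb"
Op 7 (insert 'e' at idx 5): "ddjceffhb" -> "ddjceeffhb"
Op 8 (delete idx 1 = 'd'): "ddjceeffhb" -> "djceeffhb"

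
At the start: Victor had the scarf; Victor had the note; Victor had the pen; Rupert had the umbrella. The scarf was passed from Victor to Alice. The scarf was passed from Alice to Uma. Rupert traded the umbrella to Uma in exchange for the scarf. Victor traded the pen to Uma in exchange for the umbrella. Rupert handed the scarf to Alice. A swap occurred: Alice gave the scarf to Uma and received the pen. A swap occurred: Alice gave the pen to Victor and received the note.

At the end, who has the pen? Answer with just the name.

Answer: Victor

Derivation:
Tracking all object holders:
Start: scarf:Victor, note:Victor, pen:Victor, umbrella:Rupert
Event 1 (give scarf: Victor -> Alice). State: scarf:Alice, note:Victor, pen:Victor, umbrella:Rupert
Event 2 (give scarf: Alice -> Uma). State: scarf:Uma, note:Victor, pen:Victor, umbrella:Rupert
Event 3 (swap umbrella<->scarf: now umbrella:Uma, scarf:Rupert). State: scarf:Rupert, note:Victor, pen:Victor, umbrella:Uma
Event 4 (swap pen<->umbrella: now pen:Uma, umbrella:Victor). State: scarf:Rupert, note:Victor, pen:Uma, umbrella:Victor
Event 5 (give scarf: Rupert -> Alice). State: scarf:Alice, note:Victor, pen:Uma, umbrella:Victor
Event 6 (swap scarf<->pen: now scarf:Uma, pen:Alice). State: scarf:Uma, note:Victor, pen:Alice, umbrella:Victor
Event 7 (swap pen<->note: now pen:Victor, note:Alice). State: scarf:Uma, note:Alice, pen:Victor, umbrella:Victor

Final state: scarf:Uma, note:Alice, pen:Victor, umbrella:Victor
The pen is held by Victor.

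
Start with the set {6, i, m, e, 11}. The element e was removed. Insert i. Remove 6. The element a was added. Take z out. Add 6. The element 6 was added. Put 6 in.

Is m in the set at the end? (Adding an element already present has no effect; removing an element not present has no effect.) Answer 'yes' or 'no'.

Tracking the set through each operation:
Start: {11, 6, e, i, m}
Event 1 (remove e): removed. Set: {11, 6, i, m}
Event 2 (add i): already present, no change. Set: {11, 6, i, m}
Event 3 (remove 6): removed. Set: {11, i, m}
Event 4 (add a): added. Set: {11, a, i, m}
Event 5 (remove z): not present, no change. Set: {11, a, i, m}
Event 6 (add 6): added. Set: {11, 6, a, i, m}
Event 7 (add 6): already present, no change. Set: {11, 6, a, i, m}
Event 8 (add 6): already present, no change. Set: {11, 6, a, i, m}

Final set: {11, 6, a, i, m} (size 5)
m is in the final set.

Answer: yes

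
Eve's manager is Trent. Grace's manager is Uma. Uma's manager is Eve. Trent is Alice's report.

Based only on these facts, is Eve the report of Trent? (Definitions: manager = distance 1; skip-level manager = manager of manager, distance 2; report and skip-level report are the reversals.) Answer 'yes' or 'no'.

Answer: yes

Derivation:
Reconstructing the manager chain from the given facts:
  Alice -> Trent -> Eve -> Uma -> Grace
(each arrow means 'manager of the next')
Positions in the chain (0 = top):
  position of Alice: 0
  position of Trent: 1
  position of Eve: 2
  position of Uma: 3
  position of Grace: 4

Eve is at position 2, Trent is at position 1; signed distance (j - i) = -1.
'report' requires j - i = -1. Actual distance is -1, so the relation HOLDS.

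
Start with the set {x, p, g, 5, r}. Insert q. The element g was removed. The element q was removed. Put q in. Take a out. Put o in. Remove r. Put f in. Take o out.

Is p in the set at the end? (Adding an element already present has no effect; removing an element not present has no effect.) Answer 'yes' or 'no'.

Tracking the set through each operation:
Start: {5, g, p, r, x}
Event 1 (add q): added. Set: {5, g, p, q, r, x}
Event 2 (remove g): removed. Set: {5, p, q, r, x}
Event 3 (remove q): removed. Set: {5, p, r, x}
Event 4 (add q): added. Set: {5, p, q, r, x}
Event 5 (remove a): not present, no change. Set: {5, p, q, r, x}
Event 6 (add o): added. Set: {5, o, p, q, r, x}
Event 7 (remove r): removed. Set: {5, o, p, q, x}
Event 8 (add f): added. Set: {5, f, o, p, q, x}
Event 9 (remove o): removed. Set: {5, f, p, q, x}

Final set: {5, f, p, q, x} (size 5)
p is in the final set.

Answer: yes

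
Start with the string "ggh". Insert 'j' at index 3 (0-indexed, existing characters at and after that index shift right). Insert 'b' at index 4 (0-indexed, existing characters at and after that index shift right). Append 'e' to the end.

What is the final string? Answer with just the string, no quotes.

Answer: gghjbe

Derivation:
Applying each edit step by step:
Start: "ggh"
Op 1 (insert 'j' at idx 3): "ggh" -> "gghj"
Op 2 (insert 'b' at idx 4): "gghj" -> "gghjb"
Op 3 (append 'e'): "gghjb" -> "gghjbe"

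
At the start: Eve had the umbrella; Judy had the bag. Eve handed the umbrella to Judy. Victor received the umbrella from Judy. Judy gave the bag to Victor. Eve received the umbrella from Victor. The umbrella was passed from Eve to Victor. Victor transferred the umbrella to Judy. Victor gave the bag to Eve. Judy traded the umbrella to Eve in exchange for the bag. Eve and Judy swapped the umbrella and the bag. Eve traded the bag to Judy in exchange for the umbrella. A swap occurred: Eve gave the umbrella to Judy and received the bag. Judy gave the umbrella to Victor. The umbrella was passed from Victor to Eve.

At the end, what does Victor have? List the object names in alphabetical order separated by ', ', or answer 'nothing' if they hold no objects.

Tracking all object holders:
Start: umbrella:Eve, bag:Judy
Event 1 (give umbrella: Eve -> Judy). State: umbrella:Judy, bag:Judy
Event 2 (give umbrella: Judy -> Victor). State: umbrella:Victor, bag:Judy
Event 3 (give bag: Judy -> Victor). State: umbrella:Victor, bag:Victor
Event 4 (give umbrella: Victor -> Eve). State: umbrella:Eve, bag:Victor
Event 5 (give umbrella: Eve -> Victor). State: umbrella:Victor, bag:Victor
Event 6 (give umbrella: Victor -> Judy). State: umbrella:Judy, bag:Victor
Event 7 (give bag: Victor -> Eve). State: umbrella:Judy, bag:Eve
Event 8 (swap umbrella<->bag: now umbrella:Eve, bag:Judy). State: umbrella:Eve, bag:Judy
Event 9 (swap umbrella<->bag: now umbrella:Judy, bag:Eve). State: umbrella:Judy, bag:Eve
Event 10 (swap bag<->umbrella: now bag:Judy, umbrella:Eve). State: umbrella:Eve, bag:Judy
Event 11 (swap umbrella<->bag: now umbrella:Judy, bag:Eve). State: umbrella:Judy, bag:Eve
Event 12 (give umbrella: Judy -> Victor). State: umbrella:Victor, bag:Eve
Event 13 (give umbrella: Victor -> Eve). State: umbrella:Eve, bag:Eve

Final state: umbrella:Eve, bag:Eve
Victor holds: (nothing).

Answer: nothing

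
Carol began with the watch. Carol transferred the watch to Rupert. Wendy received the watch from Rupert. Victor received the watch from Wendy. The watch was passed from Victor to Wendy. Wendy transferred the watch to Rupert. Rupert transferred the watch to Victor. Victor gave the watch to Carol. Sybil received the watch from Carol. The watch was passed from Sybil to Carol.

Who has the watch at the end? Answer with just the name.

Tracking the watch through each event:
Start: Carol has the watch.
After event 1: Rupert has the watch.
After event 2: Wendy has the watch.
After event 3: Victor has the watch.
After event 4: Wendy has the watch.
After event 5: Rupert has the watch.
After event 6: Victor has the watch.
After event 7: Carol has the watch.
After event 8: Sybil has the watch.
After event 9: Carol has the watch.

Answer: Carol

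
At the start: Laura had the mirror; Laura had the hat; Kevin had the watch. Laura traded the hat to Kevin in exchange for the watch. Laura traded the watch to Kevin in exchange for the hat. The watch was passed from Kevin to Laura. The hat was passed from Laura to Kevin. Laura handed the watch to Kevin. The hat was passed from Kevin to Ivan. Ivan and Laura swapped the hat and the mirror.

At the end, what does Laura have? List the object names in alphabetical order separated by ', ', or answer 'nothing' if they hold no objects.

Answer: hat

Derivation:
Tracking all object holders:
Start: mirror:Laura, hat:Laura, watch:Kevin
Event 1 (swap hat<->watch: now hat:Kevin, watch:Laura). State: mirror:Laura, hat:Kevin, watch:Laura
Event 2 (swap watch<->hat: now watch:Kevin, hat:Laura). State: mirror:Laura, hat:Laura, watch:Kevin
Event 3 (give watch: Kevin -> Laura). State: mirror:Laura, hat:Laura, watch:Laura
Event 4 (give hat: Laura -> Kevin). State: mirror:Laura, hat:Kevin, watch:Laura
Event 5 (give watch: Laura -> Kevin). State: mirror:Laura, hat:Kevin, watch:Kevin
Event 6 (give hat: Kevin -> Ivan). State: mirror:Laura, hat:Ivan, watch:Kevin
Event 7 (swap hat<->mirror: now hat:Laura, mirror:Ivan). State: mirror:Ivan, hat:Laura, watch:Kevin

Final state: mirror:Ivan, hat:Laura, watch:Kevin
Laura holds: hat.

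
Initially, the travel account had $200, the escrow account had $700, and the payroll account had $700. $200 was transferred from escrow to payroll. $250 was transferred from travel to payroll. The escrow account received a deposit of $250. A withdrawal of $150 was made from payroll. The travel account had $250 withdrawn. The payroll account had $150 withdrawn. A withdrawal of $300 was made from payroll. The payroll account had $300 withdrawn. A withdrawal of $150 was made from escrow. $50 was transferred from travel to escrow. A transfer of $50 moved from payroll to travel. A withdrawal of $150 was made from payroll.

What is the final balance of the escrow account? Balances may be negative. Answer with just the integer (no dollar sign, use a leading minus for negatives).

Tracking account balances step by step:
Start: travel=200, escrow=700, payroll=700
Event 1 (transfer 200 escrow -> payroll): escrow: 700 - 200 = 500, payroll: 700 + 200 = 900. Balances: travel=200, escrow=500, payroll=900
Event 2 (transfer 250 travel -> payroll): travel: 200 - 250 = -50, payroll: 900 + 250 = 1150. Balances: travel=-50, escrow=500, payroll=1150
Event 3 (deposit 250 to escrow): escrow: 500 + 250 = 750. Balances: travel=-50, escrow=750, payroll=1150
Event 4 (withdraw 150 from payroll): payroll: 1150 - 150 = 1000. Balances: travel=-50, escrow=750, payroll=1000
Event 5 (withdraw 250 from travel): travel: -50 - 250 = -300. Balances: travel=-300, escrow=750, payroll=1000
Event 6 (withdraw 150 from payroll): payroll: 1000 - 150 = 850. Balances: travel=-300, escrow=750, payroll=850
Event 7 (withdraw 300 from payroll): payroll: 850 - 300 = 550. Balances: travel=-300, escrow=750, payroll=550
Event 8 (withdraw 300 from payroll): payroll: 550 - 300 = 250. Balances: travel=-300, escrow=750, payroll=250
Event 9 (withdraw 150 from escrow): escrow: 750 - 150 = 600. Balances: travel=-300, escrow=600, payroll=250
Event 10 (transfer 50 travel -> escrow): travel: -300 - 50 = -350, escrow: 600 + 50 = 650. Balances: travel=-350, escrow=650, payroll=250
Event 11 (transfer 50 payroll -> travel): payroll: 250 - 50 = 200, travel: -350 + 50 = -300. Balances: travel=-300, escrow=650, payroll=200
Event 12 (withdraw 150 from payroll): payroll: 200 - 150 = 50. Balances: travel=-300, escrow=650, payroll=50

Final balance of escrow: 650

Answer: 650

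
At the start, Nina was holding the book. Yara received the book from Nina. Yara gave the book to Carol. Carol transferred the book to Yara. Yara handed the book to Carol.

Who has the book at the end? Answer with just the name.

Tracking the book through each event:
Start: Nina has the book.
After event 1: Yara has the book.
After event 2: Carol has the book.
After event 3: Yara has the book.
After event 4: Carol has the book.

Answer: Carol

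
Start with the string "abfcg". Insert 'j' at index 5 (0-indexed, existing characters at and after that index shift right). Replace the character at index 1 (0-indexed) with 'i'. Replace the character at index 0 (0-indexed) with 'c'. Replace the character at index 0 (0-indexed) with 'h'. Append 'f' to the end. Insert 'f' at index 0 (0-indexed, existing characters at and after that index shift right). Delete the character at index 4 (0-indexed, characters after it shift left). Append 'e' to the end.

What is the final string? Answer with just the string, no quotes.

Applying each edit step by step:
Start: "abfcg"
Op 1 (insert 'j' at idx 5): "abfcg" -> "abfcgj"
Op 2 (replace idx 1: 'b' -> 'i'): "abfcgj" -> "aifcgj"
Op 3 (replace idx 0: 'a' -> 'c'): "aifcgj" -> "cifcgj"
Op 4 (replace idx 0: 'c' -> 'h'): "cifcgj" -> "hifcgj"
Op 5 (append 'f'): "hifcgj" -> "hifcgjf"
Op 6 (insert 'f' at idx 0): "hifcgjf" -> "fhifcgjf"
Op 7 (delete idx 4 = 'c'): "fhifcgjf" -> "fhifgjf"
Op 8 (append 'e'): "fhifgjf" -> "fhifgjfe"

Answer: fhifgjfe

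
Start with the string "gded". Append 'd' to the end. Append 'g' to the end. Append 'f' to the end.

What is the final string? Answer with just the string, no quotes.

Answer: gdeddgf

Derivation:
Applying each edit step by step:
Start: "gded"
Op 1 (append 'd'): "gded" -> "gdedd"
Op 2 (append 'g'): "gdedd" -> "gdeddg"
Op 3 (append 'f'): "gdeddg" -> "gdeddgf"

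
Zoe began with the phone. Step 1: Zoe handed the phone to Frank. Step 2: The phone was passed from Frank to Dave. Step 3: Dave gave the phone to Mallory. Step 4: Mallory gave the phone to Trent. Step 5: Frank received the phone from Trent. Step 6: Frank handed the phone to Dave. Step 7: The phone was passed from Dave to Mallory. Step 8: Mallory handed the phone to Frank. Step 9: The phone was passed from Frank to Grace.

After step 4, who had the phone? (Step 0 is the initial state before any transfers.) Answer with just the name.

Answer: Trent

Derivation:
Tracking the phone holder through step 4:
After step 0 (start): Zoe
After step 1: Frank
After step 2: Dave
After step 3: Mallory
After step 4: Trent

At step 4, the holder is Trent.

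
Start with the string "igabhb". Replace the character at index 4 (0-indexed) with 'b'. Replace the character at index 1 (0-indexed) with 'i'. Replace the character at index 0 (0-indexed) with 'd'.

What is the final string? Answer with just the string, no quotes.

Applying each edit step by step:
Start: "igabhb"
Op 1 (replace idx 4: 'h' -> 'b'): "igabhb" -> "igabbb"
Op 2 (replace idx 1: 'g' -> 'i'): "igabbb" -> "iiabbb"
Op 3 (replace idx 0: 'i' -> 'd'): "iiabbb" -> "diabbb"

Answer: diabbb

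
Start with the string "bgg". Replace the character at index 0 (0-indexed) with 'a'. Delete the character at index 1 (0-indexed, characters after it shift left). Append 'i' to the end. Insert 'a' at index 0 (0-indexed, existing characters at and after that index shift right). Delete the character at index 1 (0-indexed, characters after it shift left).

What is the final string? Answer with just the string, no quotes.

Answer: agi

Derivation:
Applying each edit step by step:
Start: "bgg"
Op 1 (replace idx 0: 'b' -> 'a'): "bgg" -> "agg"
Op 2 (delete idx 1 = 'g'): "agg" -> "ag"
Op 3 (append 'i'): "ag" -> "agi"
Op 4 (insert 'a' at idx 0): "agi" -> "aagi"
Op 5 (delete idx 1 = 'a'): "aagi" -> "agi"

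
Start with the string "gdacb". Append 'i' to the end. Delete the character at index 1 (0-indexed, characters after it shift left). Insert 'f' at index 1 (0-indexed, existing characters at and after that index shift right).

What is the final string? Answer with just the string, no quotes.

Answer: gfacbi

Derivation:
Applying each edit step by step:
Start: "gdacb"
Op 1 (append 'i'): "gdacb" -> "gdacbi"
Op 2 (delete idx 1 = 'd'): "gdacbi" -> "gacbi"
Op 3 (insert 'f' at idx 1): "gacbi" -> "gfacbi"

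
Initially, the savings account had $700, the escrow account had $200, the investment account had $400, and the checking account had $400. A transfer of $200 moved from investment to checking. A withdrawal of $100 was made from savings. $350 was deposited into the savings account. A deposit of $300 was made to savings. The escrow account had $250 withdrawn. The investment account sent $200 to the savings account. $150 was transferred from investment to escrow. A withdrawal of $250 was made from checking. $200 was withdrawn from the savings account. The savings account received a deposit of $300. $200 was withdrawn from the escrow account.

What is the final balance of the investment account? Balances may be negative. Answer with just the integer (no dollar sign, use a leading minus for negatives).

Answer: -150

Derivation:
Tracking account balances step by step:
Start: savings=700, escrow=200, investment=400, checking=400
Event 1 (transfer 200 investment -> checking): investment: 400 - 200 = 200, checking: 400 + 200 = 600. Balances: savings=700, escrow=200, investment=200, checking=600
Event 2 (withdraw 100 from savings): savings: 700 - 100 = 600. Balances: savings=600, escrow=200, investment=200, checking=600
Event 3 (deposit 350 to savings): savings: 600 + 350 = 950. Balances: savings=950, escrow=200, investment=200, checking=600
Event 4 (deposit 300 to savings): savings: 950 + 300 = 1250. Balances: savings=1250, escrow=200, investment=200, checking=600
Event 5 (withdraw 250 from escrow): escrow: 200 - 250 = -50. Balances: savings=1250, escrow=-50, investment=200, checking=600
Event 6 (transfer 200 investment -> savings): investment: 200 - 200 = 0, savings: 1250 + 200 = 1450. Balances: savings=1450, escrow=-50, investment=0, checking=600
Event 7 (transfer 150 investment -> escrow): investment: 0 - 150 = -150, escrow: -50 + 150 = 100. Balances: savings=1450, escrow=100, investment=-150, checking=600
Event 8 (withdraw 250 from checking): checking: 600 - 250 = 350. Balances: savings=1450, escrow=100, investment=-150, checking=350
Event 9 (withdraw 200 from savings): savings: 1450 - 200 = 1250. Balances: savings=1250, escrow=100, investment=-150, checking=350
Event 10 (deposit 300 to savings): savings: 1250 + 300 = 1550. Balances: savings=1550, escrow=100, investment=-150, checking=350
Event 11 (withdraw 200 from escrow): escrow: 100 - 200 = -100. Balances: savings=1550, escrow=-100, investment=-150, checking=350

Final balance of investment: -150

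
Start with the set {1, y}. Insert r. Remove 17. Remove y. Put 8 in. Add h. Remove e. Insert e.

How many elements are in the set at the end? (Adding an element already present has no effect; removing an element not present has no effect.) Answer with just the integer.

Tracking the set through each operation:
Start: {1, y}
Event 1 (add r): added. Set: {1, r, y}
Event 2 (remove 17): not present, no change. Set: {1, r, y}
Event 3 (remove y): removed. Set: {1, r}
Event 4 (add 8): added. Set: {1, 8, r}
Event 5 (add h): added. Set: {1, 8, h, r}
Event 6 (remove e): not present, no change. Set: {1, 8, h, r}
Event 7 (add e): added. Set: {1, 8, e, h, r}

Final set: {1, 8, e, h, r} (size 5)

Answer: 5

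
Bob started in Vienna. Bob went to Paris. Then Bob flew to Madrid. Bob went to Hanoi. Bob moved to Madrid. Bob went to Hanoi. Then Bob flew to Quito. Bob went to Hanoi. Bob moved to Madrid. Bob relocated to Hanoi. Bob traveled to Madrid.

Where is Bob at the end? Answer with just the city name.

Answer: Madrid

Derivation:
Tracking Bob's location:
Start: Bob is in Vienna.
After move 1: Vienna -> Paris. Bob is in Paris.
After move 2: Paris -> Madrid. Bob is in Madrid.
After move 3: Madrid -> Hanoi. Bob is in Hanoi.
After move 4: Hanoi -> Madrid. Bob is in Madrid.
After move 5: Madrid -> Hanoi. Bob is in Hanoi.
After move 6: Hanoi -> Quito. Bob is in Quito.
After move 7: Quito -> Hanoi. Bob is in Hanoi.
After move 8: Hanoi -> Madrid. Bob is in Madrid.
After move 9: Madrid -> Hanoi. Bob is in Hanoi.
After move 10: Hanoi -> Madrid. Bob is in Madrid.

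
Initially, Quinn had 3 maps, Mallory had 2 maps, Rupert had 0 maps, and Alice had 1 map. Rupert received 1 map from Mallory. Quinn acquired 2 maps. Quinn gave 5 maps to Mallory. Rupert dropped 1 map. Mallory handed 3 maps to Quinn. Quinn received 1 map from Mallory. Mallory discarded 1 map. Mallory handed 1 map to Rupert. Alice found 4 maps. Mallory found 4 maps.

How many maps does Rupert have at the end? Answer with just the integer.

Tracking counts step by step:
Start: Quinn=3, Mallory=2, Rupert=0, Alice=1
Event 1 (Mallory -> Rupert, 1): Mallory: 2 -> 1, Rupert: 0 -> 1. State: Quinn=3, Mallory=1, Rupert=1, Alice=1
Event 2 (Quinn +2): Quinn: 3 -> 5. State: Quinn=5, Mallory=1, Rupert=1, Alice=1
Event 3 (Quinn -> Mallory, 5): Quinn: 5 -> 0, Mallory: 1 -> 6. State: Quinn=0, Mallory=6, Rupert=1, Alice=1
Event 4 (Rupert -1): Rupert: 1 -> 0. State: Quinn=0, Mallory=6, Rupert=0, Alice=1
Event 5 (Mallory -> Quinn, 3): Mallory: 6 -> 3, Quinn: 0 -> 3. State: Quinn=3, Mallory=3, Rupert=0, Alice=1
Event 6 (Mallory -> Quinn, 1): Mallory: 3 -> 2, Quinn: 3 -> 4. State: Quinn=4, Mallory=2, Rupert=0, Alice=1
Event 7 (Mallory -1): Mallory: 2 -> 1. State: Quinn=4, Mallory=1, Rupert=0, Alice=1
Event 8 (Mallory -> Rupert, 1): Mallory: 1 -> 0, Rupert: 0 -> 1. State: Quinn=4, Mallory=0, Rupert=1, Alice=1
Event 9 (Alice +4): Alice: 1 -> 5. State: Quinn=4, Mallory=0, Rupert=1, Alice=5
Event 10 (Mallory +4): Mallory: 0 -> 4. State: Quinn=4, Mallory=4, Rupert=1, Alice=5

Rupert's final count: 1

Answer: 1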